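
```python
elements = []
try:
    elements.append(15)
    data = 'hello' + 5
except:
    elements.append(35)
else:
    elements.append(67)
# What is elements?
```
[15, 35]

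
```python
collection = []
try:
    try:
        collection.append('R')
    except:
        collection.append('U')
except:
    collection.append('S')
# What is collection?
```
['R']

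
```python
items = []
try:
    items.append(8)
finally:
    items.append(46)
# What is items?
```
[8, 46]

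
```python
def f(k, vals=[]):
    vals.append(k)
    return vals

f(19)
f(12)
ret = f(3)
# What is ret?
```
[19, 12, 3]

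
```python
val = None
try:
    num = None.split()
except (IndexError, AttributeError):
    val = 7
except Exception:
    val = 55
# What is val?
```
7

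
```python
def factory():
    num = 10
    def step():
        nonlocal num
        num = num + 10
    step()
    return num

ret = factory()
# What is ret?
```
20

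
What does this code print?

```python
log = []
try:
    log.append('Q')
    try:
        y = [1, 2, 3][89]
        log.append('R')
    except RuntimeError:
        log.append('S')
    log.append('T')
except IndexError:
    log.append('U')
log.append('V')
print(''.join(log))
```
QUV

Inner handler doesn't match, propagates to outer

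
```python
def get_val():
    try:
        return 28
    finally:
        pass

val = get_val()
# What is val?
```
28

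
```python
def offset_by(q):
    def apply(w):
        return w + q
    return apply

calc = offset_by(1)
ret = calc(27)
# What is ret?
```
28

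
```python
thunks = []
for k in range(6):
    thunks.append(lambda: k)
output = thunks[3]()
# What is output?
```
5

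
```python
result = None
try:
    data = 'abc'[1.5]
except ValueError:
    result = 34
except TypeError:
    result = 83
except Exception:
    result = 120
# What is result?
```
83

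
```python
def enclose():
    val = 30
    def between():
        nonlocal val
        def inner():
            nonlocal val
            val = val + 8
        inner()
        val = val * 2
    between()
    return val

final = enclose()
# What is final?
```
76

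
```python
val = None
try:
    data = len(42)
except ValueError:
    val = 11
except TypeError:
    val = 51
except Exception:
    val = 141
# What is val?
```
51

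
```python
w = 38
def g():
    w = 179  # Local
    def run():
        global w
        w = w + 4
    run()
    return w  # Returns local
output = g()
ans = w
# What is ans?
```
42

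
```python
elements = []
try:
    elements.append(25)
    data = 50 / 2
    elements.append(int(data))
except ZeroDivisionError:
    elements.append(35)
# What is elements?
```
[25, 25]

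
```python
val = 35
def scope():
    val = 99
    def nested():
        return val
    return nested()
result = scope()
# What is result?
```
99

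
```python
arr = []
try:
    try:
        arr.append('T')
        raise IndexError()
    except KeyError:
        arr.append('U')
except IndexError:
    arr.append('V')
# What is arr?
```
['T', 'V']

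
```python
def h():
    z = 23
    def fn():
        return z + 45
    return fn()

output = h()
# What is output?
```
68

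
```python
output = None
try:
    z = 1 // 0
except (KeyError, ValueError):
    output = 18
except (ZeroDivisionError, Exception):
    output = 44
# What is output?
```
44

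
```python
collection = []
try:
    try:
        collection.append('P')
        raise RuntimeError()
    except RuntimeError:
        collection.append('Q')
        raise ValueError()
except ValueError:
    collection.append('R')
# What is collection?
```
['P', 'Q', 'R']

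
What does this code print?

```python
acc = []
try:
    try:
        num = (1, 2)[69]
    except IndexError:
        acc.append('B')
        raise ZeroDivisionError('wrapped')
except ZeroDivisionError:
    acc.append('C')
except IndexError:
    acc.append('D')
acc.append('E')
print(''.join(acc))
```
BCE

ZeroDivisionError raised and caught, original IndexError not re-raised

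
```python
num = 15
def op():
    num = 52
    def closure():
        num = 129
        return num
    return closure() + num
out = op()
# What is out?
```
181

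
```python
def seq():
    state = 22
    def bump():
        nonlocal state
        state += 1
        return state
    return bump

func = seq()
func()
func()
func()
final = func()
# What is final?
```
26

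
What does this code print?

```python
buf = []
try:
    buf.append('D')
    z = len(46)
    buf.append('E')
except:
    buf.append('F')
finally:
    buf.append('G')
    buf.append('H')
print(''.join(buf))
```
DFGH

Code before exception runs, then except, then all of finally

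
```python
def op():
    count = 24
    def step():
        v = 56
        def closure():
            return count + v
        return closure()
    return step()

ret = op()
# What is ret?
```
80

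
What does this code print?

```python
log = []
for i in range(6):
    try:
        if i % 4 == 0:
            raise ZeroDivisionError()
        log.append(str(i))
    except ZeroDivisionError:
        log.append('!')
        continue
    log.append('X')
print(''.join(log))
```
!1X2X3X!5X

continue in except skips rest of loop body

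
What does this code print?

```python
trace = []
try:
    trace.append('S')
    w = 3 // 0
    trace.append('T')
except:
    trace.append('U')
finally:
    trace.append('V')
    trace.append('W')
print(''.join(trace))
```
SUVW

Code before exception runs, then except, then all of finally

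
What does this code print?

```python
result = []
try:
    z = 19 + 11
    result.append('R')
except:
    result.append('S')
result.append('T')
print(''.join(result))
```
RT

No exception, try block completes normally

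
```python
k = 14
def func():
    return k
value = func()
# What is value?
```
14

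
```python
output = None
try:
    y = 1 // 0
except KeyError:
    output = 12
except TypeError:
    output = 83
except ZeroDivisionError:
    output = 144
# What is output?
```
144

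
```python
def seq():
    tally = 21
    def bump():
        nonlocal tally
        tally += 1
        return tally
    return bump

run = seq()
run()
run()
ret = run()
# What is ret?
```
24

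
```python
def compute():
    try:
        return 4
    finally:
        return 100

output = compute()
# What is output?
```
100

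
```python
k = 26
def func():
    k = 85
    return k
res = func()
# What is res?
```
85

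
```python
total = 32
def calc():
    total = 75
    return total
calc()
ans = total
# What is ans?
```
32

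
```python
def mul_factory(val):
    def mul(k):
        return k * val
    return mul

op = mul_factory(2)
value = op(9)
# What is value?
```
18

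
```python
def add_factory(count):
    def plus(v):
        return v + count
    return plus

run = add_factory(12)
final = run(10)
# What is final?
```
22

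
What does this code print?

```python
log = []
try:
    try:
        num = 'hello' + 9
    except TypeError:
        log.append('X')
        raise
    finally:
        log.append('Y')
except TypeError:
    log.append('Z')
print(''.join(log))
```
XYZ

finally runs before re-raised exception propagates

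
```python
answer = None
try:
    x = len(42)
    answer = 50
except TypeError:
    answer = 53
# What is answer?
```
53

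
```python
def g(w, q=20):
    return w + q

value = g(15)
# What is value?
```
35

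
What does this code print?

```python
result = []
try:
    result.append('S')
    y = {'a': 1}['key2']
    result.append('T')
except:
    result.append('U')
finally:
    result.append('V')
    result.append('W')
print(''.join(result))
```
SUVW

Code before exception runs, then except, then all of finally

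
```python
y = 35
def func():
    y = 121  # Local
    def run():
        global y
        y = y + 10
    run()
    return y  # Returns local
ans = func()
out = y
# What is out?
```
45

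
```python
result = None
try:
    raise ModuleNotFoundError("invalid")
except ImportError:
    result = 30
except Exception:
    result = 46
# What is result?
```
30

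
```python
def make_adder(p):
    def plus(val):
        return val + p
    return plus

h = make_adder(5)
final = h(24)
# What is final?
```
29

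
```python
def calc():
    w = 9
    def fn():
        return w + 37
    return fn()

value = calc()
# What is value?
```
46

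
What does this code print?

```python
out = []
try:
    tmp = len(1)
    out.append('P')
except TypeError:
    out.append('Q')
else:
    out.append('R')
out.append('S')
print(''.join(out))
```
QS

else block skipped when exception is caught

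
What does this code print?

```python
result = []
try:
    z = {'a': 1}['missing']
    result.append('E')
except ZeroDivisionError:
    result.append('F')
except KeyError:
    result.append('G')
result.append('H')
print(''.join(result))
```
GH

KeyError is caught by its specific handler, not ZeroDivisionError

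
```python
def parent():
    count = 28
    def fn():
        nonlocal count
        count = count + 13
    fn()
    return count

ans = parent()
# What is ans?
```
41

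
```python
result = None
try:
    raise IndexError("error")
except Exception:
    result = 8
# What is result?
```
8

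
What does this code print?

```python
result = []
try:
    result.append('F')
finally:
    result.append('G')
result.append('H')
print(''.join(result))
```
FGH

try/finally without except, no exception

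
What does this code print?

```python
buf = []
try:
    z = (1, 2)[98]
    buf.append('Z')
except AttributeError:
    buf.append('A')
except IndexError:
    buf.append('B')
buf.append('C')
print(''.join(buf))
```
BC

IndexError is caught by its specific handler, not AttributeError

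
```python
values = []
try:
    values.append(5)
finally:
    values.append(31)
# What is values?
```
[5, 31]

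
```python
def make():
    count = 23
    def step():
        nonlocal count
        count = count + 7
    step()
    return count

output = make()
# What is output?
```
30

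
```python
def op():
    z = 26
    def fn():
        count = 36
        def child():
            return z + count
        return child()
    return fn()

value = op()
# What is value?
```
62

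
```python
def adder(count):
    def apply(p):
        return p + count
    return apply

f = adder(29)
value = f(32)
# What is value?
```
61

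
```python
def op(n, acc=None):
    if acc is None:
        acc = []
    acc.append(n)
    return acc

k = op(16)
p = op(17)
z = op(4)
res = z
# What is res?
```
[4]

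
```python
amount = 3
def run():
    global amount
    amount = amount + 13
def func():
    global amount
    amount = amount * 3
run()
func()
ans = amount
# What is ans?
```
48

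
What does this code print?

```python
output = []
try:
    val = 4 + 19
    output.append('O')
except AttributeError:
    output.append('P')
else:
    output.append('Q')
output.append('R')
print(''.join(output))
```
OQR

else block runs when no exception occurs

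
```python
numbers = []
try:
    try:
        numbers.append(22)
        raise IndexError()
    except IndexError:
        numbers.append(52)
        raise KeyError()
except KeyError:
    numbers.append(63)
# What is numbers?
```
[22, 52, 63]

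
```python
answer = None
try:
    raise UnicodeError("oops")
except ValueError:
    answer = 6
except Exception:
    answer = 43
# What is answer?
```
6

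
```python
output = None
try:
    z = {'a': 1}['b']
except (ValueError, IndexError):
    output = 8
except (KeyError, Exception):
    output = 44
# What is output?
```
44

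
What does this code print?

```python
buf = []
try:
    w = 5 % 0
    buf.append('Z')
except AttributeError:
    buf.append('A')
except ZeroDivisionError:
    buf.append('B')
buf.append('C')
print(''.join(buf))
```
BC

ZeroDivisionError is caught by its specific handler, not AttributeError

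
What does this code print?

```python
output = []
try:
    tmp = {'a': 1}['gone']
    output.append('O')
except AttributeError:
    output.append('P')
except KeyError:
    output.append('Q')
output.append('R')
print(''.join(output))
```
QR

KeyError is caught by its specific handler, not AttributeError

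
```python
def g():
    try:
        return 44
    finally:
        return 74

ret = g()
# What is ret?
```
74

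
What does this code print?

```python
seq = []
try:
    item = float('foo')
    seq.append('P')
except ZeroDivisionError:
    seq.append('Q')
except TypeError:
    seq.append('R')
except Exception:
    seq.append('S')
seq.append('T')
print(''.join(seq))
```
ST

ValueError not specifically caught, falls to Exception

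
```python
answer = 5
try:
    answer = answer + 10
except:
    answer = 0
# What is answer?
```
15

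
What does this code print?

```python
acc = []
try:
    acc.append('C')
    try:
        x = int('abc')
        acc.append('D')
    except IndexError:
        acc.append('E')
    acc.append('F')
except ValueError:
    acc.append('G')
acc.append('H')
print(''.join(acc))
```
CGH

Inner handler doesn't match, propagates to outer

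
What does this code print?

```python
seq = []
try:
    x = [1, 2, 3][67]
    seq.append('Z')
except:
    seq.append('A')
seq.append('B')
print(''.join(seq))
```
AB

Exception raised in try, caught by bare except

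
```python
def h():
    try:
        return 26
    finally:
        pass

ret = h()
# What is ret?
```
26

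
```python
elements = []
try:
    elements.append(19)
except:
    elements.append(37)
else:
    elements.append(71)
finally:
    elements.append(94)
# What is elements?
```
[19, 71, 94]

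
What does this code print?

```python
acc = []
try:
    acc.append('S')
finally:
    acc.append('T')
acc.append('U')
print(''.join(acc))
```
STU

try/finally without except, no exception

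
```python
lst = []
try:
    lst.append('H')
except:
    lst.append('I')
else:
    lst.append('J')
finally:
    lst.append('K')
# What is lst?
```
['H', 'J', 'K']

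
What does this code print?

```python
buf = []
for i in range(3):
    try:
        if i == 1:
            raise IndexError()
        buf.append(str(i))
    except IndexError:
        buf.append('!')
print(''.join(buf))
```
0!2

Exception on i=1 caught, loop continues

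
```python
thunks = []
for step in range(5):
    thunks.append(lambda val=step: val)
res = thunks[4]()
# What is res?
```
4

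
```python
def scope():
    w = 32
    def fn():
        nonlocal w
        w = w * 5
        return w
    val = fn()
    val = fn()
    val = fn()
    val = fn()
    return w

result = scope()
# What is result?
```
20000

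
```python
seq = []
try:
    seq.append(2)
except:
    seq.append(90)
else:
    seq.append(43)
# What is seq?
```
[2, 43]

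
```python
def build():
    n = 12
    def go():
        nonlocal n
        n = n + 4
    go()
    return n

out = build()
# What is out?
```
16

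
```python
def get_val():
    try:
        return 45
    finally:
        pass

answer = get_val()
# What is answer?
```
45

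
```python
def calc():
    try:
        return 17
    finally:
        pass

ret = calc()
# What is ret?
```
17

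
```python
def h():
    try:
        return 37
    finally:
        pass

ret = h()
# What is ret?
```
37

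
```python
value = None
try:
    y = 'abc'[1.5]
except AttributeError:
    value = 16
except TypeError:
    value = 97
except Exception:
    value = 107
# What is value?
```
97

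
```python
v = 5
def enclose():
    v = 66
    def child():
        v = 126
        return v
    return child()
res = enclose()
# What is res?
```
126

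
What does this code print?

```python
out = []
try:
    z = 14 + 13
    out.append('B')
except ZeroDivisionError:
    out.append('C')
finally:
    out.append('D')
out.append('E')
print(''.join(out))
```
BDE

finally runs after normal execution too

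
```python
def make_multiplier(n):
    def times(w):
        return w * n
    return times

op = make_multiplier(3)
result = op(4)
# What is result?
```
12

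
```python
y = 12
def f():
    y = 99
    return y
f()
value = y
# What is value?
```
12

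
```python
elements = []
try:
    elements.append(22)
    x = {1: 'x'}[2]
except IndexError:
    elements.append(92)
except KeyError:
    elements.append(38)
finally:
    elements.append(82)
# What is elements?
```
[22, 38, 82]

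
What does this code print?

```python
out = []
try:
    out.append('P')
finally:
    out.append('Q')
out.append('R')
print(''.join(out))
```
PQR

try/finally without except, no exception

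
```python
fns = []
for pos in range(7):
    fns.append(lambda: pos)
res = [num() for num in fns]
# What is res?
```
[6, 6, 6, 6, 6, 6, 6]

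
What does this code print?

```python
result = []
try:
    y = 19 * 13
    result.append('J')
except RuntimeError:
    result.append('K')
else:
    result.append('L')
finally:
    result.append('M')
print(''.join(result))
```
JLM

else runs before finally when no exception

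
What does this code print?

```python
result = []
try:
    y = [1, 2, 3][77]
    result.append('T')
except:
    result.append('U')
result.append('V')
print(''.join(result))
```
UV

Exception raised in try, caught by bare except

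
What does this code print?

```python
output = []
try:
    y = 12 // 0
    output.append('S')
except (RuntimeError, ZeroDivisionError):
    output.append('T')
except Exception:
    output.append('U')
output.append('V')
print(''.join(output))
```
TV

ZeroDivisionError matches tuple containing it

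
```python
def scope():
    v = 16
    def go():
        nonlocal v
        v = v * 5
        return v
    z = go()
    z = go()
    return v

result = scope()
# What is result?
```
400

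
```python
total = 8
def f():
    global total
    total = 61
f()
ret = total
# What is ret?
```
61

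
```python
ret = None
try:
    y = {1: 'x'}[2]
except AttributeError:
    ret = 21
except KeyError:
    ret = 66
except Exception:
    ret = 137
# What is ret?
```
66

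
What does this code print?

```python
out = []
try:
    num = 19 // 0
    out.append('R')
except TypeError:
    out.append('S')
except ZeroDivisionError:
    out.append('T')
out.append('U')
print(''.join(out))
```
TU

ZeroDivisionError is caught by its specific handler, not TypeError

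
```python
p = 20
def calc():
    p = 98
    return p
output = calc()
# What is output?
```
98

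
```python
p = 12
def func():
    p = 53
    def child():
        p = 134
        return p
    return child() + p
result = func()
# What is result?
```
187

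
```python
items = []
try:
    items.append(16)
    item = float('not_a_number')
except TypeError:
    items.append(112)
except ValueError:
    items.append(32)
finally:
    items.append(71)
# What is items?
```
[16, 32, 71]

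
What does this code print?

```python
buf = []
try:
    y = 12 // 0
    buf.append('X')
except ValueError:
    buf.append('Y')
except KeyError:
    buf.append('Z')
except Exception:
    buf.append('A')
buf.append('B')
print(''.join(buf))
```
AB

ZeroDivisionError not specifically caught, falls to Exception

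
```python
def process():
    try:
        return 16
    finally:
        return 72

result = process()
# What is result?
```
72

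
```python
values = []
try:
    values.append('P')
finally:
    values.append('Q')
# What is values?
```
['P', 'Q']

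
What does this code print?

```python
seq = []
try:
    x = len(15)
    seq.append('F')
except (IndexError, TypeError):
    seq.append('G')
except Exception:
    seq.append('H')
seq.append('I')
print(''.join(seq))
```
GI

TypeError matches tuple containing it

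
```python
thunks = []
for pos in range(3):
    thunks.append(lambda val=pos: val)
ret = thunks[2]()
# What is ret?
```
2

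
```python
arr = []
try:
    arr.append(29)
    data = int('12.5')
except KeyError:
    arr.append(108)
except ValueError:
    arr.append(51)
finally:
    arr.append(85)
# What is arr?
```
[29, 51, 85]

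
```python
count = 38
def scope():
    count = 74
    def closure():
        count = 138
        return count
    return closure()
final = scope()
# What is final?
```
138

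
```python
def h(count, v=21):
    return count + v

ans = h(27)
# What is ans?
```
48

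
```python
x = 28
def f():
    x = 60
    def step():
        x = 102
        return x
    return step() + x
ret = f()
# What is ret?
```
162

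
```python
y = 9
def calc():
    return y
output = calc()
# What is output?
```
9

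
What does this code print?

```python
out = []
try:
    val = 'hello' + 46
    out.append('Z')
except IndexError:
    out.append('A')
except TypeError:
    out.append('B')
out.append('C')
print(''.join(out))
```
BC

TypeError is caught by its specific handler, not IndexError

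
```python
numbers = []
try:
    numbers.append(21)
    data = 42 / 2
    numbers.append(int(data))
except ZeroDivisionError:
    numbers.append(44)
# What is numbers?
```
[21, 21]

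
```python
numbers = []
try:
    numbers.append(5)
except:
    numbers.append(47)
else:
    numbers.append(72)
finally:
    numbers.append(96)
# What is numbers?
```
[5, 72, 96]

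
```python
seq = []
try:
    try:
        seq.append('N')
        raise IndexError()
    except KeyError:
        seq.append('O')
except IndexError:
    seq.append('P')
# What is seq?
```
['N', 'P']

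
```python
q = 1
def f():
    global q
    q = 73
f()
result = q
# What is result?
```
73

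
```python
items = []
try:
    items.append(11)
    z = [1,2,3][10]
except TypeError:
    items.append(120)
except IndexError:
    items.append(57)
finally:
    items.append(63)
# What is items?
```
[11, 57, 63]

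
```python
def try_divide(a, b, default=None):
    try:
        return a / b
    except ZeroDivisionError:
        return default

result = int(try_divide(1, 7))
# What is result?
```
0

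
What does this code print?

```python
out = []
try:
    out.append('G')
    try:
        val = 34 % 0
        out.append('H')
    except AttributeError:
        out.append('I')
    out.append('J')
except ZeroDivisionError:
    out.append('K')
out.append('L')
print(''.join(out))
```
GKL

Inner handler doesn't match, propagates to outer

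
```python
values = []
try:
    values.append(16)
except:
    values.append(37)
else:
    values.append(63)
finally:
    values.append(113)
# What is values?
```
[16, 63, 113]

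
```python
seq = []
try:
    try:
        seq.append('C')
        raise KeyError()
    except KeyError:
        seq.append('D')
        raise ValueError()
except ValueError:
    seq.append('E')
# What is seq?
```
['C', 'D', 'E']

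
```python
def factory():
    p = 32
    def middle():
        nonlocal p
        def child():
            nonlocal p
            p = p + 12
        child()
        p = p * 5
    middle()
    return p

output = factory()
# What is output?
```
220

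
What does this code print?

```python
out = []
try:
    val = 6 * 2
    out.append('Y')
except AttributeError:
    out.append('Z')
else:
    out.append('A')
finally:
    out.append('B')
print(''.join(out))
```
YAB

else runs before finally when no exception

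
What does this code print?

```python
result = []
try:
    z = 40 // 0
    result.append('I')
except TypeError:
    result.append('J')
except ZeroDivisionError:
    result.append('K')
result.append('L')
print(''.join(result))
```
KL

ZeroDivisionError is caught by its specific handler, not TypeError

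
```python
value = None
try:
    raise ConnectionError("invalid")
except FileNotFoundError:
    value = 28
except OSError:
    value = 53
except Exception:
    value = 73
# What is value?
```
53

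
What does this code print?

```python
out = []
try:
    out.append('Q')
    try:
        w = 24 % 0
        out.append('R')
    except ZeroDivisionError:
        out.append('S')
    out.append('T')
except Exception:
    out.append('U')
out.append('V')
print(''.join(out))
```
QSTV

Inner exception caught by inner handler, outer continues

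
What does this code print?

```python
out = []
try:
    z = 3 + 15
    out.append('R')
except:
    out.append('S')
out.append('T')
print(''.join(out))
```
RT

No exception, try block completes normally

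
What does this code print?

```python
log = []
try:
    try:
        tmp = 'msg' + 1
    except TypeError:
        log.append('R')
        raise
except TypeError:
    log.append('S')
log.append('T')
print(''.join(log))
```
RST

raise without argument re-raises current exception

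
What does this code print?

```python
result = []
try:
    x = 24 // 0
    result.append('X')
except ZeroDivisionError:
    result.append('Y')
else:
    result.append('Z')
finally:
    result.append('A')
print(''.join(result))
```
YA

Exception: except runs, else skipped, finally runs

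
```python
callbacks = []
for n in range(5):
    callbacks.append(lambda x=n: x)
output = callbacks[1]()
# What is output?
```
1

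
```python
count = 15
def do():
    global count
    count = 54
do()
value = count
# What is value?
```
54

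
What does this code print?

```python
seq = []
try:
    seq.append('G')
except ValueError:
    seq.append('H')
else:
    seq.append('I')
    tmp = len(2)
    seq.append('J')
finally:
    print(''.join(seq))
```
GI

Try succeeds, else appends 'I', TypeError in else is uncaught, finally prints before exception propagates ('J' never appended)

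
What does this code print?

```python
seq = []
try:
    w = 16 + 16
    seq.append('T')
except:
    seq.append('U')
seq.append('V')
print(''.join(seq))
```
TV

No exception, try block completes normally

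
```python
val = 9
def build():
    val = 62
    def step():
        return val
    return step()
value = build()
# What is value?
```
62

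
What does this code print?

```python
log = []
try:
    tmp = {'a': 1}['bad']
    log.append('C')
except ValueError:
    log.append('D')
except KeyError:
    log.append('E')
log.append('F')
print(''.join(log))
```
EF

KeyError is caught by its specific handler, not ValueError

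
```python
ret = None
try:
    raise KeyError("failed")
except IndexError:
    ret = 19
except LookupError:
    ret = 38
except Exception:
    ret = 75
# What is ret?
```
38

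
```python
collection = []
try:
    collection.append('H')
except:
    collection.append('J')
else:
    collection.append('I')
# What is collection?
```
['H', 'I']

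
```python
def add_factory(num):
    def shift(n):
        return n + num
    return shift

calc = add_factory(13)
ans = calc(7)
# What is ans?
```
20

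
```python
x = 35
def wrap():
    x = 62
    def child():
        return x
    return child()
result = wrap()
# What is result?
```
62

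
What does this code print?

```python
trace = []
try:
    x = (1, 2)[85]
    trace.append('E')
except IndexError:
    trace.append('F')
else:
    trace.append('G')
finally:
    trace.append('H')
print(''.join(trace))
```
FH

Exception: except runs, else skipped, finally runs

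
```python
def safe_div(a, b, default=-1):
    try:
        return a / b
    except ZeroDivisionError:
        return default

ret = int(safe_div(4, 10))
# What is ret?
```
0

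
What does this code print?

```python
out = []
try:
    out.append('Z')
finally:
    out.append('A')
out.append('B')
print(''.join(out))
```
ZAB

try/finally without except, no exception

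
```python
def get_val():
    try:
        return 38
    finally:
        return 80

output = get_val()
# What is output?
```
80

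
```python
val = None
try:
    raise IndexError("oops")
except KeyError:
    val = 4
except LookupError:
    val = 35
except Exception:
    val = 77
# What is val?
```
35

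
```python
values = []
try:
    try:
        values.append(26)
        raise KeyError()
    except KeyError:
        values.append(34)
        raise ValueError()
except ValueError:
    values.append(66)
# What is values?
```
[26, 34, 66]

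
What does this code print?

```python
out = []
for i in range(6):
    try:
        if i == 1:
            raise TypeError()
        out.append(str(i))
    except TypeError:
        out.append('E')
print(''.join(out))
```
0E2345

Exception on i=1 caught, loop continues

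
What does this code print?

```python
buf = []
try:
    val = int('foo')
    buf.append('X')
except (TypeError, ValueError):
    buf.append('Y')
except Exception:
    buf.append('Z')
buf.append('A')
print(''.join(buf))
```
YA

ValueError matches tuple containing it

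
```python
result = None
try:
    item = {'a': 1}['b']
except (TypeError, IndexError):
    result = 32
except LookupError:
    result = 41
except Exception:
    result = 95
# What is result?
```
41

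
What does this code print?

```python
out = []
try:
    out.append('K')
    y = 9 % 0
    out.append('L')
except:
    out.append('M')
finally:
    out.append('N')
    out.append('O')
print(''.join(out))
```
KMNO

Code before exception runs, then except, then all of finally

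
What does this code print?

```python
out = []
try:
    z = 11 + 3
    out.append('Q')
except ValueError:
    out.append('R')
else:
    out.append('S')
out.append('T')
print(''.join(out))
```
QST

else block runs when no exception occurs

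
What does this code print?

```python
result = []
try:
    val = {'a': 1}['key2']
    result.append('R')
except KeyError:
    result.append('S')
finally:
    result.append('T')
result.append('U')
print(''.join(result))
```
STU

finally always runs, even after exception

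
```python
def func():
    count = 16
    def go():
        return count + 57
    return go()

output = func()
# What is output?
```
73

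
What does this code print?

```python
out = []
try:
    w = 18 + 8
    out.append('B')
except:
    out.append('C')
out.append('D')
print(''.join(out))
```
BD

No exception, try block completes normally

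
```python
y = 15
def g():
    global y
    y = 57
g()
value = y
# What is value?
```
57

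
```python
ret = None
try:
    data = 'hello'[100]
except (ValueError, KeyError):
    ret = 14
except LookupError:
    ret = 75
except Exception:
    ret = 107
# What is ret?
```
75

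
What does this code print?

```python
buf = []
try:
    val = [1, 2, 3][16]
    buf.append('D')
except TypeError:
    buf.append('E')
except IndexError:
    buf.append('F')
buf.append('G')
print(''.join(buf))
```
FG

IndexError is caught by its specific handler, not TypeError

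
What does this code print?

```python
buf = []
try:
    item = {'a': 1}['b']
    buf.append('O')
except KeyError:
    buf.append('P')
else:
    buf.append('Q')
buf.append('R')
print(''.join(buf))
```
PR

else block skipped when exception is caught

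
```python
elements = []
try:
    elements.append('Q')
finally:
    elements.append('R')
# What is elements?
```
['Q', 'R']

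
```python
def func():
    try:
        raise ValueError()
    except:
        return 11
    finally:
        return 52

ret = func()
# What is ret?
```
52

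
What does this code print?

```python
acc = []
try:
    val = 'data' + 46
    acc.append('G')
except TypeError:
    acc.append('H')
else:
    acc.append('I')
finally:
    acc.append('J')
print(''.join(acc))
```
HJ

Exception: except runs, else skipped, finally runs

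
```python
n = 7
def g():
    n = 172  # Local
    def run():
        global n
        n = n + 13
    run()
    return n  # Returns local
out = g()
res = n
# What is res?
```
20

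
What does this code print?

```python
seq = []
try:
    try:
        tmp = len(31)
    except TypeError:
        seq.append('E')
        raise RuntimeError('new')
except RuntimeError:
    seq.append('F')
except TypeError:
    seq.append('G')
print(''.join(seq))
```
EF

New RuntimeError raised, caught by outer RuntimeError handler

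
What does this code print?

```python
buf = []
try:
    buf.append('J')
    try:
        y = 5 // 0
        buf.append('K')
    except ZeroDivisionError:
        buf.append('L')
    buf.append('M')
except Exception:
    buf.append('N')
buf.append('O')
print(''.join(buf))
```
JLMO

Inner exception caught by inner handler, outer continues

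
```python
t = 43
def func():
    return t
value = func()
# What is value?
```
43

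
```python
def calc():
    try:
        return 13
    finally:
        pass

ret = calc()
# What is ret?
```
13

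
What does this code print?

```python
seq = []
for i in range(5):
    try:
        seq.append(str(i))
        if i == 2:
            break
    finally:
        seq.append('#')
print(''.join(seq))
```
0#1#2#

finally runs even when breaking out of loop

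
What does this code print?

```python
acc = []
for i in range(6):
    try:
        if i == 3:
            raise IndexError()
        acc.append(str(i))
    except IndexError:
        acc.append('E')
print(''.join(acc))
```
012E45

Exception on i=3 caught, loop continues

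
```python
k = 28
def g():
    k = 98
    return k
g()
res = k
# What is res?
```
28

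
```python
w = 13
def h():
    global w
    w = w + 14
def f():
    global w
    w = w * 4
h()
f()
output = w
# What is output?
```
108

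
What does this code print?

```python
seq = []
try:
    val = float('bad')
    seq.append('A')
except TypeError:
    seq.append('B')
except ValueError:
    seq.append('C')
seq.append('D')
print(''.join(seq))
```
CD

ValueError is caught by its specific handler, not TypeError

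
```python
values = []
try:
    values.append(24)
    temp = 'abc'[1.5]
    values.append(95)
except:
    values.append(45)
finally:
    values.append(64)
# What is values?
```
[24, 45, 64]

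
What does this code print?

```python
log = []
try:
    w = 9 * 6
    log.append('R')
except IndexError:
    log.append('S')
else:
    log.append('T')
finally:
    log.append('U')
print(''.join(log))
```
RTU

else runs before finally when no exception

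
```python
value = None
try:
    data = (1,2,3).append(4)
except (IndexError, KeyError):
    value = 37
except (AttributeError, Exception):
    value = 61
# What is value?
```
61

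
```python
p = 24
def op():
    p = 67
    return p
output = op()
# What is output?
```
67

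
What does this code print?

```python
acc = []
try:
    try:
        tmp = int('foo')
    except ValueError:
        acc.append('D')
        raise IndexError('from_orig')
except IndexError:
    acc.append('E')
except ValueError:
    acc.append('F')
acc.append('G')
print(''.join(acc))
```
DEG

IndexError raised and caught, original ValueError not re-raised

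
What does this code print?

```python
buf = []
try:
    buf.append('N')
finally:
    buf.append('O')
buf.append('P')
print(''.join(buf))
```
NOP

try/finally without except, no exception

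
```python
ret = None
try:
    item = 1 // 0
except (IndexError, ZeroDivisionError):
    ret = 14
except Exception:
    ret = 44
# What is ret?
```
14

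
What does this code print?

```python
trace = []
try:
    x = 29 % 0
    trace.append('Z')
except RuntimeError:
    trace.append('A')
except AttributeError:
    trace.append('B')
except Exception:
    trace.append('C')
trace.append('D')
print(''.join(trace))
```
CD

ZeroDivisionError not specifically caught, falls to Exception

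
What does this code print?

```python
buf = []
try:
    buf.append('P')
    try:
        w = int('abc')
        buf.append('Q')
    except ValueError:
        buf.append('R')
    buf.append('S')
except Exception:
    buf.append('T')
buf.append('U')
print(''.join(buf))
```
PRSU

Inner exception caught by inner handler, outer continues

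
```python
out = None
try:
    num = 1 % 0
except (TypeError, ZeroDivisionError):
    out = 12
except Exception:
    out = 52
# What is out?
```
12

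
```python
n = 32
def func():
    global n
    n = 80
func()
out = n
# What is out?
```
80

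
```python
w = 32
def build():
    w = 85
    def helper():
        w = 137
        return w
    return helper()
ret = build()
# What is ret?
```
137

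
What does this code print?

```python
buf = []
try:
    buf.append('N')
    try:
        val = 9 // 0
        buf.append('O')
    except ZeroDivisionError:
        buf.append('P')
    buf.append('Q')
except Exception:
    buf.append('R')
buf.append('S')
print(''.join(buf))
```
NPQS

Inner exception caught by inner handler, outer continues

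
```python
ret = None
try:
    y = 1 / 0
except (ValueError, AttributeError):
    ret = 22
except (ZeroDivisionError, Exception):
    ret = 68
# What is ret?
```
68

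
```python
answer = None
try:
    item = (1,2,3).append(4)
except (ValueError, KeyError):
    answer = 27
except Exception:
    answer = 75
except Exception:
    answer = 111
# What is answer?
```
75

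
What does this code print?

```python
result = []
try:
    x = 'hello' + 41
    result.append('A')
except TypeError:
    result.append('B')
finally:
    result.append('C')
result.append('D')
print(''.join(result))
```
BCD

finally always runs, even after exception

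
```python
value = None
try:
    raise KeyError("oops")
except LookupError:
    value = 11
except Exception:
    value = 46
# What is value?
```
11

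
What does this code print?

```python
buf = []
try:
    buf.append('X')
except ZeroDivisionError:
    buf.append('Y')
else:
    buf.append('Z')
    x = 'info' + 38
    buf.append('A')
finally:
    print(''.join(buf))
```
XZ

Try succeeds, else appends 'Z', TypeError in else is uncaught, finally prints before exception propagates ('A' never appended)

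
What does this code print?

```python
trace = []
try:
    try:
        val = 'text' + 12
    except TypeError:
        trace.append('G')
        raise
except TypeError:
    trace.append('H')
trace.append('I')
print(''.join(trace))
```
GHI

raise without argument re-raises current exception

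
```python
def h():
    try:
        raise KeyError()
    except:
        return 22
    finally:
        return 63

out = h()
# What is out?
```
63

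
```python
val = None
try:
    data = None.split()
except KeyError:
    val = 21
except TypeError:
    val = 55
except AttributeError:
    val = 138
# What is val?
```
138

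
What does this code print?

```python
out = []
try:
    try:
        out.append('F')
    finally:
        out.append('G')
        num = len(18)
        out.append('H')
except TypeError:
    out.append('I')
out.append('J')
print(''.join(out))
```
FGIJ

Exception in inner finally caught by outer except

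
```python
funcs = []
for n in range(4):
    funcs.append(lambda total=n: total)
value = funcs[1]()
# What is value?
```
1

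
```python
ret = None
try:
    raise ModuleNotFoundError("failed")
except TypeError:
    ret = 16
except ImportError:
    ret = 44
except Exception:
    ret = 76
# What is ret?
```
44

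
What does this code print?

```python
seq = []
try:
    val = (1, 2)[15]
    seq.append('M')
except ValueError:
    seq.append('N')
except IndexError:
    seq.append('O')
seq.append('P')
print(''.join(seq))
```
OP

IndexError is caught by its specific handler, not ValueError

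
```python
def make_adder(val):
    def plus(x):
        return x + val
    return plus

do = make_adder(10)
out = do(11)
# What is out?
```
21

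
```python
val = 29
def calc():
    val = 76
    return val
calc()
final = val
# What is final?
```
29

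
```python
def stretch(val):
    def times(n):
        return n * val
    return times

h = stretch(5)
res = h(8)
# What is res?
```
40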